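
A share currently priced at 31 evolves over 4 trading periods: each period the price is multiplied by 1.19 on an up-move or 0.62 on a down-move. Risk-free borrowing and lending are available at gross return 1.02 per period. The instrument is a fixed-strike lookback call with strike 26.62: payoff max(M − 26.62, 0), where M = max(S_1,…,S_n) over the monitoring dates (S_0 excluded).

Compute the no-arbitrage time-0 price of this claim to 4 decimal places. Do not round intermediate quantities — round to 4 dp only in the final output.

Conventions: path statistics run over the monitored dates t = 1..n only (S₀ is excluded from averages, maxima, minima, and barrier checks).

price = 15.3072

Set p* = 0.7018 (from d < R < u); the path-dependent value is the discounted p*-expectation over all price paths.
Enumerate all 2^4 = 16 price paths (U = up ×1.19, D = down ×0.62); each path with k up-moves has probability p*^k·(1−p*)^(4−k).
DDDD: M=19.2200, payoff=0.0000, prob=0.007912
UDDD: M=36.8900, payoff=10.2700, prob=0.018617
DUDD: M=22.8718, payoff=0.0000, prob=0.018617
UUDD: M=43.8991, payoff=17.2791, prob=0.043804
DDUD: M=19.2200, payoff=0.0000, prob=0.018617
UDUD: M=36.8900, payoff=10.2700, prob=0.043804
DUUD: M=27.2174, payoff=0.5974, prob=0.043804
UUUD: M=52.2399, payoff=25.6199, prob=0.103069
DDDU: M=19.2200, payoff=0.0000, prob=0.018617
UDDU: M=36.8900, payoff=10.2700, prob=0.043804
DUDU: M=22.8718, payoff=0.0000, prob=0.043804
UUDU: M=43.8991, payoff=17.2791, prob=0.103069
DDUU: M=19.2200, payoff=0.0000, prob=0.043804
UDUU: M=36.8900, payoff=10.2700, prob=0.103069
DUUU: M=32.3888, payoff=5.7688, prob=0.103069
UUUU: M=62.1655, payoff=35.5455, prob=0.242516
Price = Σ prob·payoff / R^4 = 16.569049 / 1.082432 = 15.3072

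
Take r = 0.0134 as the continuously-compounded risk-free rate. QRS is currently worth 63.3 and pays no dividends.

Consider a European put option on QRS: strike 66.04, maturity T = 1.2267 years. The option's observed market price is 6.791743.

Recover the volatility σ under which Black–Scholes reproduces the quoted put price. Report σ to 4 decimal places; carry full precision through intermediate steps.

At σ = 0.2095 the Black–Scholes value reproduces the quote:
σ√T = 0.2095·√1.2267 = 0.232035
d₁ = (ln(S/K) + (r+σ²/2)T) / (σ√T) = (ln(63.3/66.04) + (0.0134+0.2095²/2)·1.2267) / 0.232035 = (-0.042375 + 0.043358) / 0.232035 = 0.004235
d₂ = d₁ − σ√T = 0.004235 − 0.232035 = -0.227800
e^{−rT} = 0.983697
N(−d₁) = 0.498311,  N(−d₂) = 0.590099
V = K·e^{−rT}·N(−d₂) − S·N(−d₁) = 38.334807 − 31.543064 = 6.791743 (equal to the quote); since ∂V/∂σ > 0 for all σ, the implied volatility is unique

sigma = 0.2095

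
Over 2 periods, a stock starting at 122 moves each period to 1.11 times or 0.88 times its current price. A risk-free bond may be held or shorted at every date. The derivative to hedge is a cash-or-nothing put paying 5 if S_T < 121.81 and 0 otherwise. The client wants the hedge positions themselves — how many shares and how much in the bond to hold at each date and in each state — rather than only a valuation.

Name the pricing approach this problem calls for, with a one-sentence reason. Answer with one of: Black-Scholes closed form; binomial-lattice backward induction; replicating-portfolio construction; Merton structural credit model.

Key observation: the mandate to exhibit the hedge at every date and state singles out the replicating-portfolio construction on the 2-period tree with factors 1.11 and 0.88 from 122.

framework: replicating-portfolio construction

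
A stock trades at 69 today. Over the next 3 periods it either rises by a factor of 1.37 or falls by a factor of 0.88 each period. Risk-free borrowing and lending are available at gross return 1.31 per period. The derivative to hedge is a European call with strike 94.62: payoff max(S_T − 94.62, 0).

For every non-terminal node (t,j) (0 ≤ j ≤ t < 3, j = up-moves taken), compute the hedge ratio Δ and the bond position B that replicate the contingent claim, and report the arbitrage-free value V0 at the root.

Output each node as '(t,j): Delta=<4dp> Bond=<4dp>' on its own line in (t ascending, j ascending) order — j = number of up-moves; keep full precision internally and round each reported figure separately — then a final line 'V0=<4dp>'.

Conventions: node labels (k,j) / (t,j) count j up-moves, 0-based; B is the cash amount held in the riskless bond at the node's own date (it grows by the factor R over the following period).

Risk-neutral probability p* = (R−d)/(u−d) = (1.31−0.88)/(1.37−0.88) = 0.8776.
Payoffs at expiry: V(3,0)=0.0000, V(3,1)=0.0000, V(3,2)=19.3454, V(3,3)=82.8034
Node (2,0) S=53.4336: V=(p*·0.0000+(1−p*)·0.0000)/1.31=0.0000; Δ=(0.0000−0.0000)/(73.2040−47.0216)=0.0000; B=V−Δ·S=0.0000
Node (2,1) S=83.1864: V=(p*·19.3454+(1−p*)·0.0000)/1.31=12.9592; Δ=(19.3454−0.0000)/(113.9654−73.2040)=0.4746; B=V−Δ·S=-26.5211
Node (2,2) S=129.5061: V=(p*·82.8034+(1−p*)·19.3454)/1.31=57.2771; Δ=(82.8034−19.3454)/(177.4234−113.9654)=1.0000; B=V−Δ·S=-72.2290
Node (1,0) S=60.7200: V=(p*·12.9592+(1−p*)·0.0000)/1.31=8.6812; Δ=(12.9592−0.0000)/(83.1864−53.4336)=0.4356; B=V−Δ·S=-17.7662
Node (1,1) S=94.5300: V=(p*·57.2771+(1−p*)·12.9592)/1.31=39.5805; Δ=(57.2771−12.9592)/(129.5061−83.1864)=0.9568; B=V−Δ·S=-50.8642
Node (0,0) S=69.0000: V=(p*·39.5805+(1−p*)·8.6812)/1.31=27.3259; Δ=(39.5805−8.6812)/(94.5300−60.7200)=0.9139; B=V−Δ·S=-35.7339
Check: Δ(0,0)·S0 + B(0,0) = 27.3259 = V0.

(0,0): Delta=0.9139 Bond=-35.7339
(1,0): Delta=0.4356 Bond=-17.7662
(1,1): Delta=0.9568 Bond=-50.8642
(2,0): Delta=0.0000 Bond=0.0000
(2,1): Delta=0.4746 Bond=-26.5211
(2,2): Delta=1.0000 Bond=-72.2290
V0=27.3259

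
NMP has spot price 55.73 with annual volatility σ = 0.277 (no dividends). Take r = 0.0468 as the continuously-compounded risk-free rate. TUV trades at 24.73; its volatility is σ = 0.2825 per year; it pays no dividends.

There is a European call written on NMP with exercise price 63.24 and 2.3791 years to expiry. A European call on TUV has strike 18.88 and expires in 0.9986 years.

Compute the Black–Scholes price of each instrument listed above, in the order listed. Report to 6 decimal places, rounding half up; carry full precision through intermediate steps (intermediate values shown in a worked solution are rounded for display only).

[NMP call K=63.24]
σ√T = 0.277·√2.3791 = 0.427254
d₁ = (ln(S/K) + (r+σ²/2)T) / (σ√T) = (ln(55.73/63.24) + (0.0468+0.277²/2)·2.3791) / 0.427254 = (-0.126418 + 0.202615) / 0.427254 = 0.178340
d₂ = d₁ − σ√T = 0.178340 − 0.427254 = -0.248914
e^{−rT} = 0.894633
N(d₁) = 0.570772,  N(d₂) = 0.401714
price = S·N(d₁) − K·e^{−rT}·N(d₂) = 31.809123 − 22.727584 = 9.081539
[TUV call K=18.88]
σ√T = 0.2825·√0.9986 = 0.282302
d₁ = (ln(S/K) + (r+σ²/2)T) / (σ√T) = (ln(24.73/18.88) + (0.0468+0.2825²/2)·0.9986) / 0.282302 = (0.269914 + 0.086582) / 0.282302 = 1.262816
d₂ = d₁ − σ√T = 1.262816 − 0.282302 = 0.980514
e^{−rT} = 0.954341
N(d₁) = 0.896672,  N(d₂) = 0.836584
price = S·N(d₁) − K·e^{−rT}·N(d₂) = 22.174706 − 15.073526 = 7.101180

price(NMP call K=63.24) = 9.081539
price(TUV call K=18.88) = 7.101180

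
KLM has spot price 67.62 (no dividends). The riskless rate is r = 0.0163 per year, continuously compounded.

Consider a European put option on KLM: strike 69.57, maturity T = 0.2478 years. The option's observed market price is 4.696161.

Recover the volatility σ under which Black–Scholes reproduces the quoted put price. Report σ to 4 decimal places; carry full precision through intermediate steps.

sigma = 0.2800

At σ = 0.2800 the Black–Scholes value reproduces the quote:
σ√T = 0.28·√0.2478 = 0.139383
d₁ = (ln(S/K) + (r+σ²/2)T) / (σ√T) = (ln(67.62/69.57) + (0.0163+0.28²/2)·0.2478) / 0.139383 = (-0.028430 + 0.013753) / 0.139383 = -0.105298
d₂ = d₁ − σ√T = -0.105298 − 0.139383 = -0.244681
e^{−rT} = 0.995969
N(−d₁) = 0.541930,  N(−d₂) = 0.596648
V = K·e^{−rT}·N(−d₂) − S·N(−d₁) = 41.341495 − 36.645334 = 4.696161 (matching the quote); vega is positive throughout, so no other σ reproduces this price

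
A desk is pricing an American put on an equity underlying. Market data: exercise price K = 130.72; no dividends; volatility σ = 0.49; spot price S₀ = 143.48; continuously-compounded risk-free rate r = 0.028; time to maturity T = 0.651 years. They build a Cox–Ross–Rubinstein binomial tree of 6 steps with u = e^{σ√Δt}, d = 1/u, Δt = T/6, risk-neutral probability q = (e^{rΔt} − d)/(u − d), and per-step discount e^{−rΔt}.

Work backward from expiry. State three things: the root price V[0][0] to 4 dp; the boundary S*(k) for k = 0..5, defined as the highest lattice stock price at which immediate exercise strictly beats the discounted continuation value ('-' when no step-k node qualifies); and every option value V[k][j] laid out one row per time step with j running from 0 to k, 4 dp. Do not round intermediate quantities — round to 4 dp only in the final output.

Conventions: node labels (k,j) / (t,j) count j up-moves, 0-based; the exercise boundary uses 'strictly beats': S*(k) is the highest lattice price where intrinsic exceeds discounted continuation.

params: Δt=0.10850 u=1.17516 d=0.85095 q=0.46912 e^(-rΔt)=0.99697
t_6 payoffs: 76.2430 55.4874 26.8240 0.0000 0.0000 0.0000 0.0000
t_5: node(5,0) S=64.0191 payoff=66.7009 vs cont=66.3044 → 66.7009 [stop]  node(5,1) S=88.4102 payoff=42.3098 vs cont=41.9133 → 42.3098 [stop]  node(5,2) S=122.0942 payoff=8.6258 vs cont=14.1971 → 14.1971 [wait]  node(5,3) S=168.6117 payoff=0.0000 vs cont=0.0000 → 0.0000 [wait]  node(5,4) S=232.8522 payoff=0.0000 vs cont=0.0000 → 0.0000 [wait]  node(5,5) S=321.5681 payoff=0.0000 vs cont=0.0000 → 0.0000 [wait]  ⇒ S*(5)=88.4102
t_4: node(4,0) S=75.2326 payoff=55.4874 vs cont=55.0909 → 55.4874 [stop]  node(4,1) S=103.8960 payoff=26.8240 vs cont=29.0332 → 29.0332 [wait]  node(4,2) S=143.4800 payoff=0.0000 vs cont=7.5141 → 7.5141 [wait]  node(4,3) S=198.1454 payoff=0.0000 vs cont=0.0000 → 0.0000 [wait]  node(4,4) S=273.6382 payoff=0.0000 vs cont=0.0000 → 0.0000 [wait]  ⇒ S*(4)=75.2326
t_3: node(3,0) S=88.4102 payoff=42.3098 vs cont=42.9465 → 42.9465 [wait]  node(3,1) S=122.0942 payoff=8.6258 vs cont=18.8807 → 18.8807 [wait]  node(3,2) S=168.6117 payoff=0.0000 vs cont=3.9770 → 3.9770 [wait]  node(3,3) S=232.8522 payoff=0.0000 vs cont=0.0000 → 0.0000 [wait]  ⇒ S*(3)=-
t_2: node(2,0) S=103.8960 payoff=26.8240 vs cont=31.5607 → 31.5607 [wait]  node(2,1) S=143.4800 payoff=0.0000 vs cont=11.8530 → 11.8530 [wait]  node(2,2) S=198.1454 payoff=0.0000 vs cont=2.1049 → 2.1049 [wait]  ⇒ S*(2)=-
t_1: node(1,0) S=122.0942 payoff=8.6258 vs cont=22.2477 → 22.2477 [wait]  node(1,1) S=168.6117 payoff=0.0000 vs cont=7.2578 → 7.2578 [wait]  ⇒ S*(1)=-
t_0: node(0,0) S=143.4800 payoff=0.0000 vs cont=15.1695 → 15.1695 [wait]  ⇒ S*(0)=-

price = 15.1695
boundary = - - - - 75.2326 88.4102
tree:
15.1695
22.2477 7.2578
31.5607 11.8530 2.1049
42.9465 18.8807 3.9770 0.0000
55.4874 29.0332 7.5141 0.0000 0.0000
66.7009 42.3098 14.1971 0.0000 0.0000 0.0000
76.2430 55.4874 26.8240 0.0000 0.0000 0.0000 0.0000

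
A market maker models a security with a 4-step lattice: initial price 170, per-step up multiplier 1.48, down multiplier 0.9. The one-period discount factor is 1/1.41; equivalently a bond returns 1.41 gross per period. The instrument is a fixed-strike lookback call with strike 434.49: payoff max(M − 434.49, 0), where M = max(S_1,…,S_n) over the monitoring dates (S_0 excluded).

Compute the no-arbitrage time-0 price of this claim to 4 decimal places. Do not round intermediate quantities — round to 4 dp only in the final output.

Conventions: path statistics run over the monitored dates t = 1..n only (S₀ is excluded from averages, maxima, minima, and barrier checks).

price = 63.8990

Set p* = 0.8793 (from d < R < u); the path-dependent value is the discounted p*-expectation over all price paths.
Enumerate all 2^4 = 16 price paths (U = up ×1.48, D = down ×0.9); each path with k up-moves has probability p*^k·(1−p*)^(4−k).
DDDD: M=153.0000, payoff=0.0000, prob=0.000212
UDDD: M=251.6000, payoff=0.0000, prob=0.001546
DUDD: M=226.4400, payoff=0.0000, prob=0.001546
UUDD: M=372.3680, payoff=0.0000, prob=0.011262
DDUD: M=203.7960, payoff=0.0000, prob=0.001546
UDUD: M=335.1312, payoff=0.0000, prob=0.011262
DUUD: M=335.1312, payoff=0.0000, prob=0.011262
UUUD: M=551.1046, payoff=116.6146, prob=0.082053
DDDU: M=183.4164, payoff=0.0000, prob=0.001546
UDDU: M=301.6181, payoff=0.0000, prob=0.011262
DUDU: M=301.6181, payoff=0.0000, prob=0.011262
UUDU: M=495.9942, payoff=61.5042, prob=0.082053
DDUU: M=301.6181, payoff=0.0000, prob=0.011262
UDUU: M=495.9942, payoff=61.5042, prob=0.082053
DUUU: M=495.9942, payoff=61.5042, prob=0.082053
UUUU: M=815.6349, payoff=381.1449, prob=0.597818
Price = Σ prob·payoff / R^4 = 252.563636 / 3.952542 = 63.8990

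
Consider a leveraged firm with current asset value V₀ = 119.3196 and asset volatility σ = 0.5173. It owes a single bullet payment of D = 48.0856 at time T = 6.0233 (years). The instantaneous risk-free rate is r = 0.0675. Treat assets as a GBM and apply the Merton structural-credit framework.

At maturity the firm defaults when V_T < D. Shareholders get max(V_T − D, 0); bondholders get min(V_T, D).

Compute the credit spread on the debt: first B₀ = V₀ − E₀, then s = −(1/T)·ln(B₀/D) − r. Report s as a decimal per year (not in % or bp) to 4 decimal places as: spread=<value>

spread=0.0305

Work the structural quantities from V₀ = 119.3196 against face 48.0856:
d₁ = [ln(V₀/D) + (r + σ²/2)T] / (σ√T)
   = [ln(119.3196/48.0856) + (0.0675 + 0.5·0.5173²)·6.0233] / (0.5173·√6.0233)
   = [0.908823 + 1.212488] / 1.269579 = 1.670878
d₂ = d₁ − σ√T = 1.670878 − 1.269579 = 0.401299
N(d₁) = 0.952627,  N(d₂) = 0.655900,  e^(−rT) = 0.665929
E₀ = V₀·N(d₁) − D·e^(−rT)·N(d₂)
   = 119.3196·0.952627 − 48.0856·0.665929·0.655900 = 92.664132
B₀ = V₀ − E₀ = 119.3196 − 92.664132 = 26.655468
spread = −(1/T)·ln(B₀/D) − r = −(1/6.0233)·ln(26.655468/48.0856) − 0.0675 = 0.03045103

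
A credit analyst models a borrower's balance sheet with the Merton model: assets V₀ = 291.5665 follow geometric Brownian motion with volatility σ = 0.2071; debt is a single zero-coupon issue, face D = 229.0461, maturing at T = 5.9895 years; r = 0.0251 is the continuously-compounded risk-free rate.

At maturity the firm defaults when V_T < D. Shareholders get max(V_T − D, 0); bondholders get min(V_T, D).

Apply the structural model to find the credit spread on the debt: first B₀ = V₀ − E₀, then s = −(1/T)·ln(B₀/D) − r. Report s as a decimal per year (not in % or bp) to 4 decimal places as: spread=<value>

spread=0.0132

With assets at 291.5665 and a single debt payment of 229.0461 at 5.9895 years:
d₁ = [ln(V₀/D) + (r + σ²/2)T] / (σ√T)
   = [ln(291.5665/229.0461) + (0.0251 + 0.5·0.2071²)·5.9895] / (0.2071·√5.9895)
   = [0.241345 + 0.278783] / 0.506845 = 1.026205
d₂ = d₁ − σ√T = 1.026205 − 0.506845 = 0.519360
N(d₁) = 0.847603,  N(d₂) = 0.698245,  e^(−rT) = 0.860418
E₀ = V₀·N(d₁) − D·e^(−rT)·N(d₂)
   = 291.5665·0.847603 − 229.0461·0.860418·0.698245 = 109.525515
B₀ = V₀ − E₀ = 291.5665 − 109.525515 = 182.040985
spread = −(1/T)·ln(B₀/D) − r = −(1/5.9895)·ln(182.040985/229.0461) − 0.0251 = 0.01324902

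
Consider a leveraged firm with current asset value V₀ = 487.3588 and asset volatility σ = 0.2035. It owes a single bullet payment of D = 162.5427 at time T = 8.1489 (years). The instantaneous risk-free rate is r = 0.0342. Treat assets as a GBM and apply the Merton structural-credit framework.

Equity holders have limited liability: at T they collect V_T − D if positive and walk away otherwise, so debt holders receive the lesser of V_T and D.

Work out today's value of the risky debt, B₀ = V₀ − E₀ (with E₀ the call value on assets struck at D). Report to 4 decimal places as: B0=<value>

With assets at 487.3588 and a single debt payment of 162.5427 at 8.1489 years:
d₁ = [ln(V₀/D) + (r + σ²/2)T] / (σ√T)
   = [ln(487.3588/162.5427) + (0.0342 + 0.5·0.2035²)·8.1489] / (0.2035·√8.1489)
   = [1.098060 + 0.447425] / 0.580917 = 2.660423
d₂ = d₁ − σ√T = 2.660423 − 0.580917 = 2.079506
N(d₁) = 0.996098,  N(d₂) = 0.981215,  e^(−rT) = 0.756773
E₀ = V₀·N(d₁) − D·e^(−rT)·N(d₂)
   = 487.3588·0.996098 − 162.5427·0.756773·0.981215 = 364.759946
B₀ = V₀ − E₀ = 487.3588 − 364.759946 = 122.598854

B0=122.5989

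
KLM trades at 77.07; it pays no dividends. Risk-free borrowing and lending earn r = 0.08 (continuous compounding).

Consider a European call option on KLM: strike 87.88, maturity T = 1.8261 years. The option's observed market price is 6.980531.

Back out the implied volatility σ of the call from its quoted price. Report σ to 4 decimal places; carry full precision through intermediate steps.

sigma = 0.1554

At σ = 0.1554 the Black–Scholes value reproduces the quote:
σ√T = 0.1554·√1.8261 = 0.209997
d₁ = (ln(S/K) + (r+σ²/2)T) / (σ√T) = (ln(77.07/87.88) + (0.08+0.1554²/2)·1.8261) / 0.209997 = (-0.131258 + 0.168137) / 0.209997 = 0.175618
d₂ = d₁ − σ√T = 0.175618 − 0.209997 = -0.034379
e^{−rT} = 0.864082
N(d₁) = 0.569703,  N(d₂) = 0.486287
V = S·N(d₁) − K·e^{−rT}·N(d₂) = 43.907004 − 36.926473 = 6.980531 (matching the quote); vega is positive throughout, so no other σ reproduces this price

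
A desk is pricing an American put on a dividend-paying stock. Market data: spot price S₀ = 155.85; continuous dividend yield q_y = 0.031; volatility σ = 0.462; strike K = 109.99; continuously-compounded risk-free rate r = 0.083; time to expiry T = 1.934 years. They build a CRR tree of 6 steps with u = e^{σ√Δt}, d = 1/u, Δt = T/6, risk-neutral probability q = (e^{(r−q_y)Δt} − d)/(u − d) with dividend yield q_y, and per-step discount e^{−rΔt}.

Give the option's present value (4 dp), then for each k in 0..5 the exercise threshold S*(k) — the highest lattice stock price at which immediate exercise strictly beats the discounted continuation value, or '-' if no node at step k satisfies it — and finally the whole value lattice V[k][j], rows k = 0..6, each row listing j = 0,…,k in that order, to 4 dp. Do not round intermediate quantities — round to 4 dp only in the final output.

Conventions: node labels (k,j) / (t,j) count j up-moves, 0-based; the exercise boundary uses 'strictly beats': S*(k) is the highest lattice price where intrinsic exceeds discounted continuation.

price = 11.8517
boundary = - - - - 54.5819 70.9518
tree:
11.8517
18.2875 5.1847
27.4703 8.8550 1.2912
39.8850 14.8773 2.4865 0.0000
55.4081 24.4609 4.7885 0.0000 0.0000
68.0011 39.0382 9.2216 0.0000 0.0000 0.0000
77.6887 55.4081 17.7588 0.0000 0.0000 0.0000 0.0000

Δt=0.32233, u=1.29991, d=0.76928, q=0.46665, disc=e^(-rΔt)=0.97360
k=6 terminal: V=max(K-S,0) → 77.6887 55.4081 17.7588 0.0000 0.0000 0.0000 0.0000
k=5: j=0 S=41.9889 intr=68.0011 cont=65.5150 V=68.0011[EX]; j=1 S=70.9518 intr=39.0382 cont=36.8400 V=39.0382[EX]; j=2 S=119.8926 intr=0.0000 cont=9.2216 V=9.2216[hold]; j=3 S=202.5915 intr=0.0000 cont=0.0000 V=0.0000[hold]; j=4 S=342.3341 intr=0.0000 cont=0.0000 V=0.0000[hold]; j=5 S=578.4678 intr=0.0000 cont=0.0000 V=0.0000[hold]  S*(5)=70.9518
k=4: j=0 S=54.5819 intr=55.4081 cont=53.0471 V=55.4081[EX]; j=1 S=92.2312 intr=17.7588 cont=24.4609 V=24.4609[hold]; j=2 S=155.8500 intr=0.0000 cont=4.7885 V=4.7885[hold]; j=3 S=263.3515 intr=0.0000 cont=0.0000 V=0.0000[hold]; j=4 S=445.0048 intr=0.0000 cont=0.0000 V=0.0000[hold]  S*(4)=54.5819
k=3: j=0 S=70.9518 intr=39.0382 cont=39.8850 V=39.8850[hold]; j=1 S=119.8926 intr=0.0000 cont=14.8773 V=14.8773[hold]; j=2 S=202.5915 intr=0.0000 cont=2.4865 V=2.4865[hold]; j=3 S=342.3341 intr=0.0000 cont=0.0000 V=0.0000[hold]  S*(3)=-
k=2: j=0 S=92.2312 intr=17.7588 cont=27.4703 V=27.4703[hold]; j=1 S=155.8500 intr=0.0000 cont=8.8550 V=8.8550[hold]; j=2 S=263.3515 intr=0.0000 cont=1.2912 V=1.2912[hold]  S*(2)=-
k=1: j=0 S=119.8926 intr=0.0000 cont=18.2875 V=18.2875[hold]; j=1 S=202.5915 intr=0.0000 cont=5.1847 V=5.1847[hold]  S*(1)=-
k=0: j=0 S=155.8500 intr=0.0000 cont=11.8517 V=11.8517[hold]  S*(0)=-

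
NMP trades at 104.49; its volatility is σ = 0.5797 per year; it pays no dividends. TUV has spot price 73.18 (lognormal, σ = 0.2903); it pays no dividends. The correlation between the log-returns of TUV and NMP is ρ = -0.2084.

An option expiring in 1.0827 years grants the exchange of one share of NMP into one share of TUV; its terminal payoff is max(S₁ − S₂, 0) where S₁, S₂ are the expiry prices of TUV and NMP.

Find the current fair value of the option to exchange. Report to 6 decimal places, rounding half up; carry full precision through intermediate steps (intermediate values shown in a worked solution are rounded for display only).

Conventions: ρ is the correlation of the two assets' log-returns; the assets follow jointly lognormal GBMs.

exchange price = 12.404225

σ_eff = √(σ₁² + σ₂² − 2ρσ₁σ₂) = √(0.2903² + 0.5797² − 2·-0.2084·0.2903·0.5797) = 0.700334
d₁ = (ln(S₁/S₂) + (q₂ − q₁ + σ_eff²/2)T) / (σ_eff√T) = (ln(73.18/104.49) + (0.0 − 0.0 + 0.245234)·1.0827) / 0.728718 = -0.124402
d₂ = d₁ − σ_eff√T = -0.124402 − 0.728718 = -0.853120
N(d₁) = 0.450498,  N(d₂) = 0.196796
V = S₁·e^{−q₁T}·N(d₁) − S₂·e^{−q₂T}·N(d₂) = 32.967468 − 20.563243 = 12.404225
Key observation: pricing in NMP-units makes this a unit-strike call on the ratio S₁/S₂ — the risk-free rate cancels and cannot affect the value.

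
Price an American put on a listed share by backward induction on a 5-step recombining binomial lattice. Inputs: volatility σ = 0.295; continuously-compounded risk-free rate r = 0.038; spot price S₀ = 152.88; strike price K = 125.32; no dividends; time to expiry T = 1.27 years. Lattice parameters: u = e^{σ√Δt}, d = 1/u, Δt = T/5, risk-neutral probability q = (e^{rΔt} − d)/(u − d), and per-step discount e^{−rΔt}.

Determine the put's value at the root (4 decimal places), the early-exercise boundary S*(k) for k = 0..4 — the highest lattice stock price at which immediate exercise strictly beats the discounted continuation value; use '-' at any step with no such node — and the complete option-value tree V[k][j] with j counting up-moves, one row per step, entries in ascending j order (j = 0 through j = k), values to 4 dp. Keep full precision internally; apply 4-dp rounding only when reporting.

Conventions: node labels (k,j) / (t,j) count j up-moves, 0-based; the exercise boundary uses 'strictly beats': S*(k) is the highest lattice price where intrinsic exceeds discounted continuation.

price = 5.9468
boundary = - - - 97.8688 84.3481
tree:
5.9468
10.2184 1.7124
17.0828 3.4264 0.0000
27.4512 6.8561 0.0000 0.0000
40.9719 13.7189 0.0000 0.0000 0.0000
52.6247 27.4512 0.0000 0.0000 0.0000 0.0000

Δt=0.25400, u=1.16030, d=0.86185, q=0.49540, disc=e^(-rΔt)=0.99039
k=5 terminal: V=max(K-S,0) → 52.6247 27.4512 0.0000 0.0000 0.0000 0.0000
k=4: j=0 S=84.3481 intr=40.9719 cont=39.7682 V=40.9719[EX]; j=1 S=113.5567 intr=11.7633 cont=13.7189 V=13.7189[hold]; j=2 S=152.8800 intr=0.0000 cont=0.0000 V=0.0000[hold]; j=3 S=205.8204 intr=0.0000 cont=0.0000 V=0.0000[hold]; j=4 S=277.0934 intr=0.0000 cont=0.0000 V=0.0000[hold]  S*(4)=84.3481
k=3: j=0 S=97.8688 intr=27.4512 cont=27.2070 V=27.4512[EX]; j=1 S=131.7595 intr=0.0000 cont=6.8561 V=6.8561[hold]; j=2 S=177.3861 intr=0.0000 cont=0.0000 V=0.0000[hold]; j=3 S=238.8126 intr=0.0000 cont=0.0000 V=0.0000[hold]  S*(3)=97.8688
k=2: j=0 S=113.5567 intr=11.7633 cont=17.0828 V=17.0828[hold]; j=1 S=152.8800 intr=0.0000 cont=3.4264 V=3.4264[hold]; j=2 S=205.8204 intr=0.0000 cont=0.0000 V=0.0000[hold]  S*(2)=-
k=1: j=0 S=131.7595 intr=0.0000 cont=10.2184 V=10.2184[hold]; j=1 S=177.3861 intr=0.0000 cont=1.7124 V=1.7124[hold]  S*(1)=-
k=0: j=0 S=152.8800 intr=0.0000 cont=5.9468 V=5.9468[hold]  S*(0)=-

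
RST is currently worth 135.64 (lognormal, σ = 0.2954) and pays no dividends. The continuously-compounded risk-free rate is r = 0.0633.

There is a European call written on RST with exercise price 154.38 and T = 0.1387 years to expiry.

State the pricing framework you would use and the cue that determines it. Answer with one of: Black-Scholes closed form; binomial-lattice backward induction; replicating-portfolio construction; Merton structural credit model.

Key observation: a European-exercise option on RST struck at 154.38 — a GBM underlying with constant parameters — admits an analytic price: the data contain no early exercise, no discrete tree, no debt structure.

framework: Black-Scholes closed form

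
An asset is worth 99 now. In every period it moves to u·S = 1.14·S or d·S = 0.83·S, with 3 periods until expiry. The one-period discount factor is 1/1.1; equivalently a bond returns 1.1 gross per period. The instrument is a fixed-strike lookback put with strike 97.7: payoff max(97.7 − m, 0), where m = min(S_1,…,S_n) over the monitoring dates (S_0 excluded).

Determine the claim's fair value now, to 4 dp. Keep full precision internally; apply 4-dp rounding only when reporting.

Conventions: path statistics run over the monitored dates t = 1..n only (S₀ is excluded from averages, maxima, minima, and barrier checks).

price = 2.2606

Set p* = 0.8710 (from d < R < u); the path-dependent value is the discounted p*-expectation over all price paths.
Enumerate all 2^3 = 8 price paths (U = up ×1.14, D = down ×0.83); each path with k up-moves has probability p*^k·(1−p*)^(3−k).
DDD: m=56.6069, payoff=41.0931, prob=0.002148
UDD: m=77.7493, payoff=19.9507, prob=0.014501
DUD: m=77.7493, payoff=19.9507, prob=0.014501
UUD: m=106.7881, payoff=0.0000, prob=0.097882
DDU: m=68.2011, payoff=29.4989, prob=0.014501
UDU: m=93.6738, payoff=4.0262, prob=0.097882
DUU: m=82.1700, payoff=15.5300, prob=0.097882
UUU: m=112.8600, payoff=0.0000, prob=0.660703
Price = Σ prob·payoff / R^3 = 3.008855 / 1.331000 = 2.2606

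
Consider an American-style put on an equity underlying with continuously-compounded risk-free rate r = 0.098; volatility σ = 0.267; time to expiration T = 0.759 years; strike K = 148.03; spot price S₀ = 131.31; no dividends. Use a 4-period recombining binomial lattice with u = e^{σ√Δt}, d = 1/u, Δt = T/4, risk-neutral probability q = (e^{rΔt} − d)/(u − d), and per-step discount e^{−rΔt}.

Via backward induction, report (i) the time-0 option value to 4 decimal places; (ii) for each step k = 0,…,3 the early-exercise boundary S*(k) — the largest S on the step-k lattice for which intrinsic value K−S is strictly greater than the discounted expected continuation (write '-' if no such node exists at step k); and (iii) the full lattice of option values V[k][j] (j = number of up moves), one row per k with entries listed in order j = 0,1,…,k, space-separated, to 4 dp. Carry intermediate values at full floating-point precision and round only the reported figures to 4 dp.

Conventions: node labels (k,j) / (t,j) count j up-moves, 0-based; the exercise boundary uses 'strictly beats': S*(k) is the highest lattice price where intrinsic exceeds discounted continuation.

params: Δt=0.18975 u=1.12334 d=0.89020 q=0.55146 e^(-rΔt)=0.98158
t_4 payoffs: 65.5681 43.9719 16.7200 0.0000 0.0000
t_3: node(3,0) S=92.6328 payoff=55.3972 vs cont=52.6700 → 55.3972 [stop]  node(3,1) S=116.8925 payoff=31.1375 vs cont=28.4102 → 31.1375 [stop]  node(3,2) S=147.5057 payoff=0.5243 vs cont=7.3613 → 7.3613 [wait]  node(3,3) S=186.1363 payoff=0.0000 vs cont=0.0000 → 0.0000 [wait]  ⇒ S*(3)=116.8925
t_2: node(2,0) S=104.0581 payoff=43.9719 vs cont=41.2447 → 43.9719 [stop]  node(2,1) S=131.3100 payoff=16.7200 vs cont=17.6937 → 17.6937 [wait]  node(2,2) S=165.6990 payoff=0.0000 vs cont=3.2410 → 3.2410 [wait]  ⇒ S*(2)=104.0581
t_1: node(1,0) S=116.8925 payoff=31.1375 vs cont=28.9373 → 31.1375 [stop]  node(1,1) S=147.5057 payoff=0.5243 vs cont=9.5444 → 9.5444 [wait]  ⇒ S*(1)=116.8925
t_0: node(0,0) S=131.3100 payoff=16.7200 vs cont=18.8754 → 18.8754 [wait]  ⇒ S*(0)=-

price = 18.8754
boundary = - 116.8925 104.0581 116.8925
tree:
18.8754
31.1375 9.5444
43.9719 17.6937 3.2410
55.3972 31.1375 7.3613 0.0000
65.5681 43.9719 16.7200 0.0000 0.0000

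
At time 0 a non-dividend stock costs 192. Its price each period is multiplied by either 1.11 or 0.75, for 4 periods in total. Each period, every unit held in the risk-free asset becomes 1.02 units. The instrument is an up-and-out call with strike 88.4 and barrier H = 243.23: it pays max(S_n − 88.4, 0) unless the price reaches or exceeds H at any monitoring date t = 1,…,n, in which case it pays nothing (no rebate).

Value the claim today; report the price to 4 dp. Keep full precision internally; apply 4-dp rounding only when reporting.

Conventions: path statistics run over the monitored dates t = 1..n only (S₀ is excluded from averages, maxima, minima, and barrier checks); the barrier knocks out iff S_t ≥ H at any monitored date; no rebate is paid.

price = 40.4968

Set p* = 0.7500 (from d < R < u); the path-dependent value is the discounted p*-expectation over all price paths.
Enumerate all 2^4 = 16 price paths (U = up ×1.11, D = down ×0.75); each path with k up-moves has probability p*^k·(1−p*)^(4−k).
DDDD: M=144.0000, payoff=0.0000, prob=0.003906
UDDD: M=213.1200, payoff=1.5100, prob=0.011719
DUDD: M=159.8400, payoff=1.5100, prob=0.011719
UUDD: M=236.5632, payoff=44.6668, prob=0.035156
DDUD: M=144.0000, payoff=1.5100, prob=0.011719
UDUD: M=213.1200, payoff=44.6668, prob=0.035156
DUUD: M=177.4224, payoff=44.6668, prob=0.035156
UUUD: M=262.5852, payoff=0.0000, prob=0.105469
DDDU: M=144.0000, payoff=1.5100, prob=0.011719
UDDU: M=213.1200, payoff=44.6668, prob=0.035156
DUDU: M=159.8400, payoff=44.6668, prob=0.035156
UUDU: M=236.5632, payoff=108.5389, prob=0.105469
DDUU: M=144.0000, payoff=44.6668, prob=0.035156
UDUU: M=213.1200, payoff=108.5389, prob=0.105469
DUUU: M=196.9389, payoff=108.5389, prob=0.105469
UUUU: M=291.4695, payoff=0.0000, prob=0.316406
Price = Σ prob·payoff / R^4 = 43.835059 / 1.082432 = 40.4968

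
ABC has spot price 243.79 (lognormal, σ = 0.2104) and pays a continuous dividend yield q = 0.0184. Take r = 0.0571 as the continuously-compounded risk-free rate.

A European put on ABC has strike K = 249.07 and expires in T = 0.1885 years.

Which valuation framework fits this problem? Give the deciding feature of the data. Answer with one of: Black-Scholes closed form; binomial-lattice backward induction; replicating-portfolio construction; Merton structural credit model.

framework: Black-Scholes closed form

Key observation: the instrument is a plain European put (strike 249.07) on a lognormal asset; the exact continuous-time formula applies directly.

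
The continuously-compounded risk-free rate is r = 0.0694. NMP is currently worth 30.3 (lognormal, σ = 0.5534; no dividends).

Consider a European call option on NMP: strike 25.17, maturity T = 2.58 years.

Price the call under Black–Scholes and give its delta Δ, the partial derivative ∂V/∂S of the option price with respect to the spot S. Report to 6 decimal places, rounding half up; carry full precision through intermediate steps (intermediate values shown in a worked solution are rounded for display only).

σ√T = 0.5534·√2.58 = 0.888892
d₁ = (ln(S/K) + (r+σ²/2)T) / (σ√T) = (ln(30.3/25.17) + (0.0694+0.5534²/2)·2.58) / 0.888892 = (0.185495 + 0.574117) / 0.888892 = 0.854560
d₂ = d₁ − σ√T = 0.854560 − 0.888892 = -0.034332
e^{−rT} = 0.836062
N(d₁) = 0.803603,  N(d₂) = 0.486306
Call price V = S·N(d₁) − K·e^{−rT}·N(d₂) = 24.349158 − 10.233676 = 14.115482
Δ = N(d₁) = 0.803603

price = 14.115482
Δ = 0.803603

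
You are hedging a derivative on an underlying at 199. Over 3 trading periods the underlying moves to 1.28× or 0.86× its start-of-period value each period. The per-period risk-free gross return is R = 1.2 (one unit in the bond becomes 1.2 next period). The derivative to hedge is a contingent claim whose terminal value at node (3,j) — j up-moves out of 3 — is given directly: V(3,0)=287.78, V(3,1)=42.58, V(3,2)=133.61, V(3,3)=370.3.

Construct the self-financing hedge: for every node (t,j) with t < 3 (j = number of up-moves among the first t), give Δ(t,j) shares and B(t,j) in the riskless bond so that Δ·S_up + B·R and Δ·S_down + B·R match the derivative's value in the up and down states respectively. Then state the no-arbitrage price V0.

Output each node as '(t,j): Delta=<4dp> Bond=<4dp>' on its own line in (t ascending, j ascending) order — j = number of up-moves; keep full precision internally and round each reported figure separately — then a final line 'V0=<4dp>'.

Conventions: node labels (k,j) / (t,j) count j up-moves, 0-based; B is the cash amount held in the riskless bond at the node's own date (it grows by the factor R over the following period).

No-arbitrage ⇒ martingale measure with p* = (R−d)/(u−d) = 0.8095.
Expiry values: V(3,0)=287.7800, V(3,1)=42.5800, V(3,2)=133.6100, V(3,3)=370.3000
Node (2,0) S=147.1804: V=(p*·42.5800+(1−p*)·287.7800)/1.2=74.4040; Δ=(42.5800−287.7800)/(188.3909−126.5751)=-3.9666; B=V−Δ·S=658.2135
Node (2,1) S=219.0592: V=(p*·133.6100+(1−p*)·42.5800)/1.2=96.8925; Δ=(133.6100−42.5800)/(280.3958−188.3909)=0.9894; B=V−Δ·S=-119.8456
Node (2,2) S=326.0416: V=(p*·370.3000+(1−p*)·133.6100)/1.2=271.0135; Δ=(370.3000−133.6100)/(417.3332−280.3958)=1.7285; B=V−Δ·S=-292.5341
Node (1,0) S=171.1400: V=(p*·96.8925+(1−p*)·74.4040)/1.2=77.1741; Δ=(96.8925−74.4040)/(219.0592−147.1804)=0.3129; B=V−Δ·S=23.6301
Node (1,1) S=254.7200: V=(p*·271.0135+(1−p*)·96.8925)/1.2=198.2063; Δ=(271.0135−96.8925)/(326.0416−219.0592)=1.6276; B=V−Δ·S=-216.3676
Node (0,0) S=199.0000: V=(p*·198.2063+(1−p*)·77.1741)/1.2=145.9605; Δ=(198.2063−77.1741)/(254.7200−171.1400)=1.4481; B=V−Δ·S=-142.2114
Sanity check at the root: Δ(0,0)·S0 + B(0,0) reproduces V0 = 145.9605.

(0,0): Delta=1.4481 Bond=-142.2114
(1,0): Delta=0.3129 Bond=23.6301
(1,1): Delta=1.6276 Bond=-216.3676
(2,0): Delta=-3.9666 Bond=658.2135
(2,1): Delta=0.9894 Bond=-119.8456
(2,2): Delta=1.7285 Bond=-292.5341
V0=145.9605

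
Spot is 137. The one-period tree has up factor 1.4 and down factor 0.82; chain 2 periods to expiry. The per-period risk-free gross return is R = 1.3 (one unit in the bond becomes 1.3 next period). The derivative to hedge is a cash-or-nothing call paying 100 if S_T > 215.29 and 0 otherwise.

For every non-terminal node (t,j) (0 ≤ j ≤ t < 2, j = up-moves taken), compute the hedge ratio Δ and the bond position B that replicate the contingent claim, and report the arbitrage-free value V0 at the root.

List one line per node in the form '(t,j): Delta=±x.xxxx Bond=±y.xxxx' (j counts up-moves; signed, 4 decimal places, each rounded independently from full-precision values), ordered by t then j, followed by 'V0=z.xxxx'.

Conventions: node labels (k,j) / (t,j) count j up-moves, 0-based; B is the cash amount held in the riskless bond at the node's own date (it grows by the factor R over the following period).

No-arbitrage ⇒ martingale measure with p* = (R−d)/(u−d) = 0.8276.
Expiry values: V(2,0)=0.0000, V(2,1)=0.0000, V(2,2)=100.0000
  t=1,j=0: stock 112.3400 → up 157.2760 (V=0.0000), down 92.1188 (V=0.0000). Price 0.0000; hedge Δ=0.0000, bond B=0.0000.
  t=1,j=1: stock 191.8000 → up 268.5200 (V=100.0000), down 157.2760 (V=0.0000). Price 63.6605; hedge Δ=0.8989, bond B=-108.7533.
  t=0,j=0: stock 137.0000 → up 191.8000 (V=63.6605), down 112.3400 (V=0.0000). Price 40.5266; hedge Δ=0.8012, bond B=-69.2329.
As a check, the time-0 holding Δ(0,0)·S0 + B(0,0) comes to 40.5266 — exactly V0.

(0,0): Delta=0.8012 Bond=-69.2329
(1,0): Delta=0.0000 Bond=0.0000
(1,1): Delta=0.8989 Bond=-108.7533
V0=40.5266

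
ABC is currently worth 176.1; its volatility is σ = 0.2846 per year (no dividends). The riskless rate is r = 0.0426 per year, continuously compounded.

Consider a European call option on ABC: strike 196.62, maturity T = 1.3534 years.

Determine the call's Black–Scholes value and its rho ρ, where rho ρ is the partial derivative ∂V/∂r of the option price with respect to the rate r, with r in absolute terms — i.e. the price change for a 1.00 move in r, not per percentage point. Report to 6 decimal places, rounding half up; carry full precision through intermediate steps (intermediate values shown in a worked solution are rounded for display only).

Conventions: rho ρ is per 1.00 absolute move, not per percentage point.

σ√T = 0.2846·√1.3534 = 0.331091
d₁ = (ln(S/K) + (r+σ²/2)T) / (σ√T) = (ln(176.1/196.62) + (0.0426+0.2846²/2)·1.3534) / 0.331091 = (-0.110221 + 0.112466) / 0.331091 = 0.006780
d₂ = d₁ − σ√T = 0.006780 − 0.331091 = -0.324312
e^{−rT} = 0.943976
N(d₁) = 0.502705,  N(d₂) = 0.372851
Call price V = S·N(d₁) − K·e^{−rT}·N(d₂) = 88.526296 − 69.202827 = 19.323469
ρ = K·T·e^{−rT}·N(d₂) = 93.659106

price = 19.323469
ρ = 93.659106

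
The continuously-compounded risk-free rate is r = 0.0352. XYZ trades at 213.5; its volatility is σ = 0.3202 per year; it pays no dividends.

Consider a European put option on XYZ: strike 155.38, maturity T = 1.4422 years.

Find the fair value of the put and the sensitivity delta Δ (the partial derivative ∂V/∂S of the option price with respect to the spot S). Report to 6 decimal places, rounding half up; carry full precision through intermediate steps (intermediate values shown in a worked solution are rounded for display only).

σ√T = 0.3202·√1.4422 = 0.384533
d₁ = (ln(S/K) + (r+σ²/2)T) / (σ√T) = (ln(213.5/155.38) + (0.0352+0.3202²/2)·1.4422) / 0.384533 = (0.317763 + 0.124698) / 0.384533 = 1.150645
d₂ = d₁ − σ√T = 1.150645 − 0.384533 = 0.766112
e^{−rT} = 0.950502
N(−d₁) = 0.124939,  N(−d₂) = 0.221805
Put price V = K·e^{−rT}·N(−d₂) − S·N(−d₁) = 32.758129 − 26.674501 = 6.083628
Δ = −N(−d₁) = -0.124939

price = 6.083628
Δ = -0.124939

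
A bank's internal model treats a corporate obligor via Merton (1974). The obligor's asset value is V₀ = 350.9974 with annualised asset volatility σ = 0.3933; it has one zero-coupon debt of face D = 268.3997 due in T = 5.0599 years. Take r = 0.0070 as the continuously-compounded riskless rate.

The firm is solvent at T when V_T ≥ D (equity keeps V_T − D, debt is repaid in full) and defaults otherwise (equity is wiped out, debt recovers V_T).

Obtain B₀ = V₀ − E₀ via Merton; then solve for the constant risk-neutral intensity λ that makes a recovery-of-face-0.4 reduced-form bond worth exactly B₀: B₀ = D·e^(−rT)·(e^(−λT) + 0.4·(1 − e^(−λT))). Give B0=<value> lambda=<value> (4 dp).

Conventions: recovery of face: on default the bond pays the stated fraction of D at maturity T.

With assets at 350.9974 and a single debt payment of 268.3997 at 5.0599 years:
d₁ = [ln(V₀/D) + (r + σ²/2)T] / (σ√T)
   = [ln(350.9974/268.3997) + (0.0070 + 0.5·0.3933²)·5.0599] / (0.3933·√5.0599)
   = [0.268302 + 0.426764] / 0.884698 = 0.785653
d₂ = d₁ − σ√T = 0.785653 − 0.884698 = -0.099044
N(d₁) = 0.783965,  N(d₂) = 0.460552,  e^(−rT) = 0.965201
E₀ = V₀·N(d₁) − D·e^(−rT)·N(d₂)
   = 350.9974·0.783965 − 268.3997·0.965201·0.460552 = 155.859299
B₀ = V₀ − E₀ = 350.9974 − 155.859299 = 195.138101
e^(−λT) = (B₀·e^(rT)/D − 0.4)/(1 − 0.4) = (195.1381·1.036054/268.3997 − 0.4)/0.6 = 0.58875957
λ = −ln(0.58875957)/5.0599 = 0.104693

B0=195.1381 lambda=0.1047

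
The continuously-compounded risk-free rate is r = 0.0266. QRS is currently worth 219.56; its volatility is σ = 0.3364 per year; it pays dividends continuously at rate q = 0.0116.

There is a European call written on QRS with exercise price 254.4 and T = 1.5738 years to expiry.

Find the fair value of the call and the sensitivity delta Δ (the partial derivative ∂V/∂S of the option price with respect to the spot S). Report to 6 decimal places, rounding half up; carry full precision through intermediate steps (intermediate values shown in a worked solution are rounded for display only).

σ√T = 0.3364·√1.5738 = 0.422018
d₁ = (ln(S/K) + (r−q+σ²/2)T) / (σ√T) = (ln(219.56/254.4) + (0.0266−0.0116+0.3364²/2)·1.5738) / 0.422018 = (-0.147282 + 0.112657) / 0.422018 = -0.082048
d₂ = d₁ − σ√T = -0.082048 − 0.422018 = -0.504066
e^{−rT} = 0.959001
e^{−qT} = 0.981910
N(d₁) = 0.467304,  N(d₂) = 0.307108
Call price V = S·e^{−qT}·N(d₁) − K·e^{−rT}·N(d₂) = 100.745209 − 74.924983 = 25.820226
Δ = e^{−qT}·N(d₁) = 0.458850

price = 25.820226
Δ = 0.458850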